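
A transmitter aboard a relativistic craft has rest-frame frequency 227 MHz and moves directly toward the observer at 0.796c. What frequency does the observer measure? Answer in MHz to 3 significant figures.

Relativistic Doppler: f_obs = f_src √((1+β)/(1−β))
= 227 × √(1.7960/0.20400) = 227 × 2.9671 = 674 MHz

f_obs ≈ 674 MHz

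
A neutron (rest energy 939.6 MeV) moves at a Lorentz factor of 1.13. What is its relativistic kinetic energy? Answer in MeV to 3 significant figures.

γ = 1.13 (given)
K = (γ − 1)m₀c² = (1.13 − 1) × 939.6 MeV = 0.13000 × 939.6 MeV = 122 MeV

K ≈ 122 MeV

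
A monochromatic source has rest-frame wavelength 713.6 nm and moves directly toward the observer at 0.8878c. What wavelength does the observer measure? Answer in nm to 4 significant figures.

Relativistic Doppler: λ_obs = λ_src √((1−β)/(1+β))
= 713.6 × √(0.112200/1.88780) = 713.6 × 0.243791 = 174.0 nm

λ_obs ≈ 174.0 nm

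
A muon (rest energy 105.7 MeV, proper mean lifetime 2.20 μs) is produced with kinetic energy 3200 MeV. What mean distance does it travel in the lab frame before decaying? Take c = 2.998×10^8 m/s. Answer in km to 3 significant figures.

γ = 1 + K/(m₀c²) = 1 + 3200/105.7 = 31.274
β = √(1 − 1/γ²) = 0.99949
Dilated lifetime: γτ₀ = 31.274 × 2.20 μs = 68.804 μs
d = βc·γτ₀ = 0.99949 × (2.998×10^8 m/s) × 6.8804×10^-5 s = 20.6 km

d ≈ 20.6 km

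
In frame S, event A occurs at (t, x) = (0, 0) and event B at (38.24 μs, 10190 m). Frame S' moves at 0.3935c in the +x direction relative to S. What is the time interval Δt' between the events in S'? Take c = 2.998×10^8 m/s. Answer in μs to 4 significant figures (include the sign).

Δt' ≈ 27.05 μs

γ = 1/√(1 − 0.3935²) = 1.08776
Δt' = γ(Δt − vΔx/c²) = 1.08776 × (38.24 μs − 0.3935×10190 m / (2.998×10^8 m/s))
= 1.08776 × (24.8652 μs) = 27.05 μs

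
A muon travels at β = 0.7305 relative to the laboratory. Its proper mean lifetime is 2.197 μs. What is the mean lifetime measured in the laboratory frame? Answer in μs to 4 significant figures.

Δt ≈ 3.217 μs

γ = 1/√(1 − 0.7305²) = 1.46432
Time dilation: Δt = γτ₀ = 1.46432 × 2.197 μs = 3.217 μs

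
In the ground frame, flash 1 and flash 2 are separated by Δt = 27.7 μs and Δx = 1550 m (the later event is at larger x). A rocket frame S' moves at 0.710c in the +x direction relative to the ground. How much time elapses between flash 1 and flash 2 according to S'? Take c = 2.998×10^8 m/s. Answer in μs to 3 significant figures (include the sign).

Δt' ≈ 34.1 μs

γ = 1/√(1 − 0.710²) = 1.4200
Δt' = γ(Δt − vΔx/c²) = 1.4200 × (27.7 μs − 0.710×1550 m / (2.998×10^8 m/s))
= 1.4200 × (24.029 μs) = 34.1 μs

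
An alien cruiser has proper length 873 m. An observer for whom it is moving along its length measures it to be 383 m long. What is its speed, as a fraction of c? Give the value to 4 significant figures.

β ≈ 0.8986

γ = L₀/L = 873/383 = 2.27937
β = √(1 − 1/γ²) = 0.8986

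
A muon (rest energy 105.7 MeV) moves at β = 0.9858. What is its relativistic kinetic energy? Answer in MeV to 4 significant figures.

K ≈ 523.8 MeV

γ = 1/√(1 − 0.9858²) = 5.95509
K = (γ − 1)m₀c² = (5.95509 − 1) × 105.7 MeV = 4.95509 × 105.7 MeV = 523.8 MeV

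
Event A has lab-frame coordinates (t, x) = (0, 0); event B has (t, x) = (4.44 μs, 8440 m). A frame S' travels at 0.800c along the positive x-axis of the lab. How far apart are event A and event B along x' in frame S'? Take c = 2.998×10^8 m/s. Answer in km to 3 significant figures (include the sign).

γ = 1/√(1 − 0.800²) = 1.6667
Δx' = γ(Δx − vΔt) = 1.6667 × (8440 m − 0.800×(2.998×10^8 m/s)×4.44×10^-6 s)
= 1.6667 × (7375.1 m) = 12.3 km

Δx' ≈ 12.3 km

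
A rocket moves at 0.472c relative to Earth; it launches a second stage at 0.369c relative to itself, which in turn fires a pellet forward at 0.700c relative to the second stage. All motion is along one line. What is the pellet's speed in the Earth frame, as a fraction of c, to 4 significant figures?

Compose boost 2: (0.369 + 0.472)/(1 + 0.369×0.472) = 0.8410/1.17417 = 0.716252
Compose boost 3: (0.700 + 0.716252)/(1 + 0.700×0.716252) = 1.41625/1.50138 = 0.9433

u ≈ 0.9433c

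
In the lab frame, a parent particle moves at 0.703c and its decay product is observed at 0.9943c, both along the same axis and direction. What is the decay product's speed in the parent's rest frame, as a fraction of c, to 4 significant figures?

Inverse velocity addition: u' = (u − v)/(1 − uv/c²)
= (0.9943 − 0.703)/(1 − 0.9943×0.703) = 0.2913/0.301007 = 0.9678

u' ≈ 0.9678c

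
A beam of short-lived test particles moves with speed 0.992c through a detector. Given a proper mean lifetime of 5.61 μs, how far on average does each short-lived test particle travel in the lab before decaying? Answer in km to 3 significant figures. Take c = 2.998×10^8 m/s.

d ≈ 13.2 km

γ = 1/√(1 − 0.992²) = 7.9216
Dilated lifetime: Δt = γτ₀ = 7.9216 × 5.61 μs = 44.440 μs
d = vΔt = 0.992c × 44.440 μs = 2.9740×10^8 m/s × 4.4440×10^-5 s = 13.2 km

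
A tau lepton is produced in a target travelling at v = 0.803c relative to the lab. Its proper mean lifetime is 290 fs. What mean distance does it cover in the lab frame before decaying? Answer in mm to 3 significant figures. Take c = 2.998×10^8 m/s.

γ = 1/√(1 − 0.803²) = 1.6779
Dilated lifetime: Δt = γτ₀ = 1.6779 × 290 fs = 486.59 fs
d = vΔt = 0.803c × 486.59 fs = 2.4074×10^8 m/s × 4.8659×10^-13 s = 0.117 mm

d ≈ 0.117 mm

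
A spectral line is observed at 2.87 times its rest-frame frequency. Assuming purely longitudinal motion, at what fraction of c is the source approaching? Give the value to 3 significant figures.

f_obs/f_src = √((1+β)/(1−β)) = 2.87  ⇒  (1+β)/(1−β) = 8.2369
β = |1 − D²|/(1 + D²) = |1 − 8.2369|/(1 + 8.2369) = 0.783

β ≈ 0.783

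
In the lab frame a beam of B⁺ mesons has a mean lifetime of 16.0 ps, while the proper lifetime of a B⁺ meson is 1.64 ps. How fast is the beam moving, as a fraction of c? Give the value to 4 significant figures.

β ≈ 0.9947

γ = Δt/τ₀ = 16.0/1.64 = 9.75610
β = √(1 − 1/γ²) = √(1 − 1/9.75610²) = 0.9947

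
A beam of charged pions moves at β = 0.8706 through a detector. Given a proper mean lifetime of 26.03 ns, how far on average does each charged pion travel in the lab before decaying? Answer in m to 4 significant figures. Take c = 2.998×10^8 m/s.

γ = 1/√(1 − 0.8706²) = 2.03256
Dilated lifetime: Δt = γτ₀ = 2.03256 × 26.03 ns = 52.9074 ns
d = vΔt = 0.8706c × 52.9074 ns = 2.61006×10^8 m/s × 5.29074×10^-8 s = 13.81 m

d ≈ 13.81 m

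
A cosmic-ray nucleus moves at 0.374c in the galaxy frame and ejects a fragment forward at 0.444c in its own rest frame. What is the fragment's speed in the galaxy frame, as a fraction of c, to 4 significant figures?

u ≈ 0.7015c

Compose boost 2: (0.444 + 0.374)/(1 + 0.444×0.374) = 0.8180/1.16606 = 0.7015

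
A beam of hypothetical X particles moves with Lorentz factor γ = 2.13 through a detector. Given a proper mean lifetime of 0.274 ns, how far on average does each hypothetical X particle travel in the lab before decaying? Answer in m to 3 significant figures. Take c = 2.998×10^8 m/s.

d ≈ 0.154 m

β = √(1 − 1/γ²) = √(1 − 1/2.13²) = 0.88294
Dilated lifetime: Δt = γτ₀ = 2.13 × 0.274 ns = 0.58362 ns
d = vΔt = 0.88294c × 0.58362 ns = 2.6471×10^8 m/s × 5.8362×10^-10 s = 0.154 m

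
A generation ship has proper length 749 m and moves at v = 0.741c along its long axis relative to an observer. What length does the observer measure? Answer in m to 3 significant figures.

γ = 1/√(1 − 0.741²) = 1.4892
Length contraction: L = L₀/γ = 749/1.4892 = 503 m

L ≈ 503 m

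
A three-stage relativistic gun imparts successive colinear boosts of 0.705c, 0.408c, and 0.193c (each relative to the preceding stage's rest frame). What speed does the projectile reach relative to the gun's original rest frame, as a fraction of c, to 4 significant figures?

u ≈ 0.9062c

Compose boost 2: (0.408 + 0.705)/(1 + 0.408×0.705) = 1.113/1.28764 = 0.864372
Compose boost 3: (0.193 + 0.864372)/(1 + 0.193×0.864372) = 1.05737/1.16682 = 0.9062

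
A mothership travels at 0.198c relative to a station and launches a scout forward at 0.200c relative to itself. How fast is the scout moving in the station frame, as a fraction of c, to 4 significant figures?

u ≈ 0.3828c

Compose boost 2: (0.200 + 0.198)/(1 + 0.200×0.198) = 0.3980/1.03960 = 0.3828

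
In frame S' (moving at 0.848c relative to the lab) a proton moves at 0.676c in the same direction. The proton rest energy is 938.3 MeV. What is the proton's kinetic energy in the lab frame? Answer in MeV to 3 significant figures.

K ≈ 2840 MeV

u_lab = (0.676 + 0.848)/(1 + 0.676×0.848) = 0.968697
γ = 1/√(1 − 0.968697²) = 4.0282
K = (γ − 1)m₀c² = (4.0282 − 1) × 938.3 = 3.0282 × 938.3 = 2840 MeV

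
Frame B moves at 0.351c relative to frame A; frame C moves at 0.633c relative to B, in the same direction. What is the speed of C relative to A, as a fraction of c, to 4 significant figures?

Compose boost 2: (0.633 + 0.351)/(1 + 0.633×0.351) = 0.9840/1.22218 = 0.8051

u ≈ 0.8051c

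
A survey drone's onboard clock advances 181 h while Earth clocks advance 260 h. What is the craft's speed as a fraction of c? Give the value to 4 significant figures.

β ≈ 0.7179

γ = Δt/τ₀ = 260/181 = 1.43646
β = √(1 − 1/γ²) = √(1 − 1/1.43646²) = 0.7179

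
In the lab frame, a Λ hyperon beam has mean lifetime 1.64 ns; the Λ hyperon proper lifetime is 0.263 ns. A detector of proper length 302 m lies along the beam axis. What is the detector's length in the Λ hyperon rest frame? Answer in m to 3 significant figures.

Time dilation ⇒ γ = Δt/τ₀ = 1.64/0.263 = 6.2357
Length contraction: L = L₀/γ = 302/6.2357 = 48.4 m

L ≈ 48.4 m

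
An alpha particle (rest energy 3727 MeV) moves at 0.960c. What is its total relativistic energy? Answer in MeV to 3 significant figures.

E ≈ 13300 MeV

γ = 1/√(1 − 0.960²) = 3.5714
E = γm₀c² = 3.5714 × 3727 MeV = 13300 MeV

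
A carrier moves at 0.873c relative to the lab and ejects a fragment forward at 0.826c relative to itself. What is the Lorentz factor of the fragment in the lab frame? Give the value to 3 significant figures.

γ ≈ 6.26

u_lab = (0.826 + 0.873)/(1 + 0.826×0.873) = 1.699/1.72110 = 0.987161
γ = 1/√(1 − 0.987161²) = 6.26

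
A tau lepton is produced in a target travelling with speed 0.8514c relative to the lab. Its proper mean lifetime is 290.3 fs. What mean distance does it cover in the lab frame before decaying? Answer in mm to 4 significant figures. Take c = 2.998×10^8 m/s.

d ≈ 0.1413 mm

γ = 1/√(1 − 0.8514²) = 1.90652
Dilated lifetime: Δt = γτ₀ = 1.90652 × 290.3 fs = 553.462 fs
d = vΔt = 0.8514c × 553.462 fs = 2.55250×10^8 m/s × 5.53462×10^-13 s = 0.1413 mm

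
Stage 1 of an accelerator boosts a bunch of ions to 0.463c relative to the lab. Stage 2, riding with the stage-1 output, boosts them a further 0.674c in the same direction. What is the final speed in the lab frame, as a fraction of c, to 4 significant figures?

Compose boost 2: (0.674 + 0.463)/(1 + 0.674×0.463) = 1.137/1.31206 = 0.8666

u ≈ 0.8666c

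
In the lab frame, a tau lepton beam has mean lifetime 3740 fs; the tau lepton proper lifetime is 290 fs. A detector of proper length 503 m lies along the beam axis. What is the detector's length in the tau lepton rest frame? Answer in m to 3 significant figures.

Time dilation ⇒ γ = Δt/τ₀ = 3740/290 = 12.897
Length contraction: L = L₀/γ = 503/12.897 = 39.0 m

L ≈ 39.0 m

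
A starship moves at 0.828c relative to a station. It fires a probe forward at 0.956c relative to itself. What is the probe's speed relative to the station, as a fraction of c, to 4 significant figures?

u ≈ 0.9958c

Relativistic velocity addition: u = (u' + v)/(1 + u'v/c²)
= (0.956 + 0.828)/(1 + 0.956×0.828) = 1.784/1.79157 = 0.9958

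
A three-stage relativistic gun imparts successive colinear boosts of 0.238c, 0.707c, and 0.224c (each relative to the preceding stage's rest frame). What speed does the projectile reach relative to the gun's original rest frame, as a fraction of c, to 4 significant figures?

Compose boost 2: (0.707 + 0.238)/(1 + 0.707×0.238) = 0.9450/1.16827 = 0.808891
Compose boost 3: (0.224 + 0.808891)/(1 + 0.224×0.808891) = 1.03289/1.18119 = 0.8744

u ≈ 0.8744c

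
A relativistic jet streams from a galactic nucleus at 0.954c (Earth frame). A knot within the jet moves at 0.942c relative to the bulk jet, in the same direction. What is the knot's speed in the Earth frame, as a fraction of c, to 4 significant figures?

u ≈ 0.9986c

Relativistic velocity addition: u = (u' + v)/(1 + u'v/c²)
= (0.942 + 0.954)/(1 + 0.942×0.954) = 1.896/1.89867 = 0.9986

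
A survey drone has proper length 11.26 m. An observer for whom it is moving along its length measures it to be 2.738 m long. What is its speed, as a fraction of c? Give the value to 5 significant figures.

β ≈ 0.96999

γ = L₀/L = 11.26/2.738 = 4.112491
β = √(1 − 1/γ²) = 0.96999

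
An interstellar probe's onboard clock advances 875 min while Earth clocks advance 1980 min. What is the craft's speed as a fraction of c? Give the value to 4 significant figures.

β ≈ 0.8971

γ = Δt/τ₀ = 1980/875 = 2.26286
β = √(1 − 1/γ²) = √(1 − 1/2.26286²) = 0.8971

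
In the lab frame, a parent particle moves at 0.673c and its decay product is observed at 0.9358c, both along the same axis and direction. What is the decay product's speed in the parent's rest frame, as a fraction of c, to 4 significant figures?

Inverse velocity addition: u' = (u − v)/(1 − uv/c²)
= (0.9358 − 0.673)/(1 − 0.9358×0.673) = 0.2628/0.370207 = 0.7099

u' ≈ 0.7099c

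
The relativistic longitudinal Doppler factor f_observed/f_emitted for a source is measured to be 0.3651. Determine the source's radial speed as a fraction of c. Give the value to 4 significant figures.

f_obs/f_src = √((1−β)/(1+β)) = 0.3651  ⇒  (1−β)/(1+β) = 0.133298
β = |1 − D²|/(1 + D²) = |1 − 0.133298|/(1 + 0.133298) = 0.7648

β ≈ 0.7648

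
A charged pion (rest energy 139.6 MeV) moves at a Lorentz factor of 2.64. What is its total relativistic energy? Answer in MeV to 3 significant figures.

E ≈ 369 MeV

γ = 2.64 (given)
E = γm₀c² = 2.64 × 139.6 MeV = 369 MeV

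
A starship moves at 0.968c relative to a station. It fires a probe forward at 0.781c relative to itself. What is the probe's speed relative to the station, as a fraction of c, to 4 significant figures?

u ≈ 0.9960c

Relativistic velocity addition: u = (u' + v)/(1 + u'v/c²)
= (0.781 + 0.968)/(1 + 0.781×0.968) = 1.749/1.75601 = 0.9960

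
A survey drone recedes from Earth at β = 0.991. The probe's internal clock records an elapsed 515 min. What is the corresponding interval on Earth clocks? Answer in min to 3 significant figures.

γ = 1/√(1 − 0.991²) = 7.4704
Time dilation: Δt = γτ₀ = 7.4704 × 515 min = 3850 min

Δt ≈ 3850 min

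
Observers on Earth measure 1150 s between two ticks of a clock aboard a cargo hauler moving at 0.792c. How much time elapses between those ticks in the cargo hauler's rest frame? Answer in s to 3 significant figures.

τ₀ ≈ 702 s

γ = 1/√(1 − 0.792²) = 1.6379
Proper time: τ₀ = Δt/γ = 1150/1.6379 = 702 s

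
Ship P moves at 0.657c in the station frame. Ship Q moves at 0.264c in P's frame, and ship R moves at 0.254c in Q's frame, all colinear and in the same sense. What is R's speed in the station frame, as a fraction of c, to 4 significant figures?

Compose boost 2: (0.264 + 0.657)/(1 + 0.264×0.657) = 0.9210/1.17345 = 0.784866
Compose boost 3: (0.254 + 0.784866)/(1 + 0.254×0.784866) = 1.03887/1.19936 = 0.8662

u ≈ 0.8662c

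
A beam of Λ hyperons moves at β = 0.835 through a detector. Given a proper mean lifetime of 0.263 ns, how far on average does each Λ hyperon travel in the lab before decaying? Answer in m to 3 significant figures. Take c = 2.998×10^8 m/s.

γ = 1/√(1 − 0.835²) = 1.8174
Dilated lifetime: Δt = γτ₀ = 1.8174 × 0.263 ns = 0.47796 ns
d = vΔt = 0.835c × 0.47796 ns = 2.5033×10^8 m/s × 4.7796×10^-10 s = 0.120 m

d ≈ 0.120 m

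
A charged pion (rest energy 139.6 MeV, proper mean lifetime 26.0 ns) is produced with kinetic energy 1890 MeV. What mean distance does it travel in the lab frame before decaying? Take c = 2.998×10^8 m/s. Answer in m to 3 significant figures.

γ = 1 + K/(m₀c²) = 1 + 1890/139.6 = 14.539
β = √(1 − 1/γ²) = 0.99763
Dilated lifetime: γτ₀ = 14.539 × 26.0 ns = 378.01 ns
d = βc·γτ₀ = 0.99763 × (2.998×10^8 m/s) × 3.7801×10^-7 s = 113 m

d ≈ 113 m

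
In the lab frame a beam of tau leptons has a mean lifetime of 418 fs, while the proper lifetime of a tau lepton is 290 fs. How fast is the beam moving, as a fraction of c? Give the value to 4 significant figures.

γ = Δt/τ₀ = 418/290 = 1.44138
β = √(1 − 1/γ²) = √(1 − 1/1.44138²) = 0.7202

β ≈ 0.7202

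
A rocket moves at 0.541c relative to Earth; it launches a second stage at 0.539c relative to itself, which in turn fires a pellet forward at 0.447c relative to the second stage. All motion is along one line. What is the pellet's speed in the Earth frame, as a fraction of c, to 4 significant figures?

Compose boost 2: (0.539 + 0.541)/(1 + 0.539×0.541) = 1.080/1.29160 = 0.836173
Compose boost 3: (0.447 + 0.836173)/(1 + 0.447×0.836173) = 1.28317/1.37377 = 0.9341

u ≈ 0.9341c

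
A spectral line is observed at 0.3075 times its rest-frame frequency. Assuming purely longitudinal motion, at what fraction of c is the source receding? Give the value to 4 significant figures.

β ≈ 0.8272

f_obs/f_src = √((1−β)/(1+β)) = 0.3075  ⇒  (1−β)/(1+β) = 0.0945562
β = |1 − D²|/(1 + D²) = |1 − 0.0945562|/(1 + 0.0945562) = 0.8272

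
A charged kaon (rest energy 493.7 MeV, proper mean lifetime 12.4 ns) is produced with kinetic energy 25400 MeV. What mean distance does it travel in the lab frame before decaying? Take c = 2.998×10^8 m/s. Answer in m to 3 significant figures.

d ≈ 195 m

γ = 1 + K/(m₀c²) = 1 + 25400/493.7 = 52.448
β = √(1 − 1/γ²) = 0.99982
Dilated lifetime: γτ₀ = 52.448 × 12.4 ns = 650.36 ns
d = βc·γτ₀ = 0.99982 × (2.998×10^8 m/s) × 6.5036×10^-7 s = 195 m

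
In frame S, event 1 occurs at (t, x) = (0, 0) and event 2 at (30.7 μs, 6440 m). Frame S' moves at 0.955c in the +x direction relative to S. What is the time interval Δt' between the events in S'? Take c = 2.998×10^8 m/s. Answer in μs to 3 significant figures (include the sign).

Δt' ≈ 34.3 μs

γ = 1/√(1 − 0.955²) = 3.3715
Δt' = γ(Δt − vΔx/c²) = 3.3715 × (30.7 μs − 0.955×6440 m / (2.998×10^8 m/s))
= 3.3715 × (10.186 μs) = 34.3 μs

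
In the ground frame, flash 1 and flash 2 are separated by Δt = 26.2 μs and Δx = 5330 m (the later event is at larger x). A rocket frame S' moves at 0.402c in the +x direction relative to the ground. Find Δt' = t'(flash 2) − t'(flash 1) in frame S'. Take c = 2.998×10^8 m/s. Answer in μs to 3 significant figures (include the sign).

Δt' ≈ 20.8 μs

γ = 1/√(1 − 0.402²) = 1.0921
Δt' = γ(Δt − vΔx/c²) = 1.0921 × (26.2 μs − 0.402×5330 m / (2.998×10^8 m/s))
= 1.0921 × (19.053 μs) = 20.8 μs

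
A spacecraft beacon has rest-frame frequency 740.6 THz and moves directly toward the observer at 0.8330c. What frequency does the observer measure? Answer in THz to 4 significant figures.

f_obs ≈ 2454 THz

Relativistic Doppler: f_obs = f_src √((1+β)/(1−β))
= 740.6 × √(1.83300/0.167000) = 740.6 × 3.31301 = 2454 THz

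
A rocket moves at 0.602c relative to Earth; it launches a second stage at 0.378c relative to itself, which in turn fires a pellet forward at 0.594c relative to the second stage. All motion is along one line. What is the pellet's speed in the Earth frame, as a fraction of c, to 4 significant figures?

Compose boost 2: (0.378 + 0.602)/(1 + 0.378×0.602) = 0.9800/1.22756 = 0.798334
Compose boost 3: (0.594 + 0.798334)/(1 + 0.594×0.798334) = 1.39233/1.47421 = 0.9445

u ≈ 0.9445c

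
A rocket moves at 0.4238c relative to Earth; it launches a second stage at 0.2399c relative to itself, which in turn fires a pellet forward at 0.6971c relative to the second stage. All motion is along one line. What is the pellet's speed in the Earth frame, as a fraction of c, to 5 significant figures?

Compose boost 2: (0.2399 + 0.4238)/(1 + 0.2399×0.4238) = 0.66370/1.101670 = 0.6024492
Compose boost 3: (0.6971 + 0.6024492)/(1 + 0.6971×0.6024492) = 1.299549/1.419967 = 0.91520

u ≈ 0.91520c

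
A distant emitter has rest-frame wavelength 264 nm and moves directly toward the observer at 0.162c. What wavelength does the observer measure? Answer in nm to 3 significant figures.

Relativistic Doppler: λ_obs = λ_src √((1−β)/(1+β))
= 264 × √(0.83800/1.1620) = 264 × 0.84922 = 224 nm

λ_obs ≈ 224 nm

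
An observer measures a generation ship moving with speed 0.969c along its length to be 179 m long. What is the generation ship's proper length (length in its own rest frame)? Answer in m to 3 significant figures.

L₀ ≈ 725 m

γ = 1/√(1 − 0.969²) = 4.0476
L₀ = γL = 4.0476 × 179 = 725 m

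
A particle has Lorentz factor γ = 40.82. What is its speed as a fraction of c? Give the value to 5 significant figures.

β ≈ 0.99970

β = √(1 − 1/γ²) = √(1 − 1/40.82²) = √(0.9993999) = 0.99970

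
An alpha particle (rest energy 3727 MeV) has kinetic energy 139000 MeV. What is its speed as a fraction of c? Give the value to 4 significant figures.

γ = 1 + K/(m₀c²) = 1 + 139000/3727 = 38.2954
β = √(1 − 1/γ²) = 0.9997

β ≈ 0.9997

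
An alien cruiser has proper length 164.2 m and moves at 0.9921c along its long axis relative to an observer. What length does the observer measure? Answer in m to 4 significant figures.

L ≈ 20.60 m

γ = 1/√(1 − 0.9921²) = 7.97133
Length contraction: L = L₀/γ = 164.2/7.97133 = 20.60 m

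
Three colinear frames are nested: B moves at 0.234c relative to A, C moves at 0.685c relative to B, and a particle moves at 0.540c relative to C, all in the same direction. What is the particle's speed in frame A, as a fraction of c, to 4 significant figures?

Compose boost 2: (0.685 + 0.234)/(1 + 0.685×0.234) = 0.9190/1.16029 = 0.792043
Compose boost 3: (0.540 + 0.792043)/(1 + 0.540×0.792043) = 1.33204/1.42770 = 0.9330

u ≈ 0.9330c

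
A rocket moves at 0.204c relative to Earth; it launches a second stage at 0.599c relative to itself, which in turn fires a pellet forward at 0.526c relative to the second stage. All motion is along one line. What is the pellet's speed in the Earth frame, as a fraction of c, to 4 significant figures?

u ≈ 0.9020c

Compose boost 2: (0.599 + 0.204)/(1 + 0.599×0.204) = 0.8030/1.12220 = 0.715561
Compose boost 3: (0.526 + 0.715561)/(1 + 0.526×0.715561) = 1.24156/1.37639 = 0.9020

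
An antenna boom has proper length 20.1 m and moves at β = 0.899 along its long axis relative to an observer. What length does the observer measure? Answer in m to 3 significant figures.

L ≈ 8.80 m

γ = 1/√(1 − 0.899²) = 2.2834
Length contraction: L = L₀/γ = 20.1/2.2834 = 8.80 m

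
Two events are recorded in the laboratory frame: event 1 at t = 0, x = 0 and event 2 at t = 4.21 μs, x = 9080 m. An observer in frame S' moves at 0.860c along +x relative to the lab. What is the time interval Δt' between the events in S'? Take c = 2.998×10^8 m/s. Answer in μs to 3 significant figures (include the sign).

γ = 1/√(1 − 0.860²) = 1.9597
Δt' = γ(Δt − vΔx/c²) = 1.9597 × (4.21 μs − 0.860×9080 m / (2.998×10^8 m/s))
= 1.9597 × (-21.837 μs) = -42.8 μs

Δt' ≈ -42.8 μs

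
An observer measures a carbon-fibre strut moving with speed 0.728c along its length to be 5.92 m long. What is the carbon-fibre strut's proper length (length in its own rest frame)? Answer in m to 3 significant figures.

L₀ ≈ 8.64 m

γ = 1/√(1 − 0.728²) = 1.4586
L₀ = γL = 1.4586 × 5.92 = 8.64 m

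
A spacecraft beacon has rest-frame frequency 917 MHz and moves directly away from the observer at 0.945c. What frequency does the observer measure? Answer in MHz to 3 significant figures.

Relativistic Doppler: f_obs = f_src √((1−β)/(1+β))
= 917 × √(0.055000/1.9450) = 917 × 0.16816 = 154 MHz

f_obs ≈ 154 MHz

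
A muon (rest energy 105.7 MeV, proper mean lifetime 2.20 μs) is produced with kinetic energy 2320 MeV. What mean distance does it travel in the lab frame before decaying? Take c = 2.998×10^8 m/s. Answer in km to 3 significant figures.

d ≈ 15.1 km

γ = 1 + K/(m₀c²) = 1 + 2320/105.7 = 22.949
β = √(1 − 1/γ²) = 0.99905
Dilated lifetime: γτ₀ = 22.949 × 2.20 μs = 50.488 μs
d = βc·γτ₀ = 0.99905 × (2.998×10^8 m/s) × 5.0488×10^-5 s = 15.1 km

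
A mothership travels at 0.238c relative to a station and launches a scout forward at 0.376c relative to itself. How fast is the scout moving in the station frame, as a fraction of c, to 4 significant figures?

u ≈ 0.5636c

Compose boost 2: (0.376 + 0.238)/(1 + 0.376×0.238) = 0.6140/1.08949 = 0.5636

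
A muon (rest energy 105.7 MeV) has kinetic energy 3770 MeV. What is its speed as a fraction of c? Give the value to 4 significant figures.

γ = 1 + K/(m₀c²) = 1 + 3770/105.7 = 36.6670
β = √(1 − 1/γ²) = 0.9996

β ≈ 0.9996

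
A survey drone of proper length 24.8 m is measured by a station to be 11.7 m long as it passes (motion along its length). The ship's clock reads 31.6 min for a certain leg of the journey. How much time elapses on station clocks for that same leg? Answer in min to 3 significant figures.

Length contraction ⇒ γ = L₀/L = 24.8/11.7 = 2.1197
Time dilation: Δt = γτ₀ = 2.1197 × 31.6 min = 67.0 min

Δt ≈ 67.0 min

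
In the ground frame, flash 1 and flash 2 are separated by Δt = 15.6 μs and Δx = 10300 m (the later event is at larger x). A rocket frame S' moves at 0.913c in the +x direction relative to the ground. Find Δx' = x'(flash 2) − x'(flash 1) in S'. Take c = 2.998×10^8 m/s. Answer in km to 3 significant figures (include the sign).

γ = 1/√(1 − 0.913²) = 2.4512
Δx' = γ(Δx − vΔt) = 2.4512 × (10300 m − 0.913×(2.998×10^8 m/s)×15.6×10^-6 s)
= 2.4512 × (6030.0 m) = 14.8 km

Δx' ≈ 14.8 km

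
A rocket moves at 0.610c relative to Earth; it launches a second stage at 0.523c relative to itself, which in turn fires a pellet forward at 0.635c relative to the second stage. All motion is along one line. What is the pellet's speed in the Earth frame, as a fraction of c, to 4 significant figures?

Compose boost 2: (0.523 + 0.610)/(1 + 0.523×0.610) = 1.133/1.31903 = 0.858965
Compose boost 3: (0.635 + 0.858965)/(1 + 0.635×0.858965) = 1.49396/1.54544 = 0.9667

u ≈ 0.9667c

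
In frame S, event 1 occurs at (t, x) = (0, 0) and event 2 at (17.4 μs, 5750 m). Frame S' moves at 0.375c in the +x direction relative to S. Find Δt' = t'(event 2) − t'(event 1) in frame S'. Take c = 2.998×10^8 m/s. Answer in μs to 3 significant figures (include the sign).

γ = 1/√(1 − 0.375²) = 1.0787
Δt' = γ(Δt − vΔx/c²) = 1.0787 × (17.4 μs − 0.375×5750 m / (2.998×10^8 m/s))
= 1.0787 × (10.208 μs) = 11.0 μs

Δt' ≈ 11.0 μs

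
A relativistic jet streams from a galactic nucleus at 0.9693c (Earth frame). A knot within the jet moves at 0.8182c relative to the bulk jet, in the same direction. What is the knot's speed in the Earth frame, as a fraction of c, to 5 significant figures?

Relativistic velocity addition: u = (u' + v)/(1 + u'v/c²)
= (0.8182 + 0.9693)/(1 + 0.8182×0.9693) = 1.7875/1.793081 = 0.99689

u ≈ 0.99689c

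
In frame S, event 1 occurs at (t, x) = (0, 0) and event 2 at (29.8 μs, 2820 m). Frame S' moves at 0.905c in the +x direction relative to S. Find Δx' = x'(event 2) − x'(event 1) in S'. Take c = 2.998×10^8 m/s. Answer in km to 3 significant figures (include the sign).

γ = 1/√(1 − 0.905²) = 2.3507
Δx' = γ(Δx − vΔt) = 2.3507 × (2820 m − 0.905×(2.998×10^8 m/s)×29.8×10^-6 s)
= 2.3507 × (-5265.3 m) = -12.4 km

Δx' ≈ -12.4 km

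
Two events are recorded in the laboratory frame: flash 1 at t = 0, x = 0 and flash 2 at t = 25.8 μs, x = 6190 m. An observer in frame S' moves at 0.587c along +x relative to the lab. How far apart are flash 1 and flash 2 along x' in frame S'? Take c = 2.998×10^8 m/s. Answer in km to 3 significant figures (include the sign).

γ = 1/√(1 − 0.587²) = 1.2352
Δx' = γ(Δx − vΔt) = 1.2352 × (6190 m − 0.587×(2.998×10^8 m/s)×25.8×10^-6 s)
= 1.2352 × (1649.6 m) = 2.04 km

Δx' ≈ 2.04 km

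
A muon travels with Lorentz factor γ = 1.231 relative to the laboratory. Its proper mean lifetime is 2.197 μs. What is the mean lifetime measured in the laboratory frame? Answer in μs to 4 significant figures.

γ = 1.231 (given)
Time dilation: Δt = γτ₀ = 1.231 × 2.197 μs = 2.705 μs

Δt ≈ 2.705 μs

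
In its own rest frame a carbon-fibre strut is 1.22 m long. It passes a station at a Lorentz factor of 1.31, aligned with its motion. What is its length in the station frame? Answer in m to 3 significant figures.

L ≈ 0.931 m

γ = 1.31 (given)
Length contraction: L = L₀/γ = 1.22/1.31 = 0.931 m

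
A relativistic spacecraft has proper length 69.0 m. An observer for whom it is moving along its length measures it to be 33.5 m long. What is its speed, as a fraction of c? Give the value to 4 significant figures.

γ = L₀/L = 69.0/33.5 = 2.05970
β = √(1 − 1/γ²) = 0.8742

β ≈ 0.8742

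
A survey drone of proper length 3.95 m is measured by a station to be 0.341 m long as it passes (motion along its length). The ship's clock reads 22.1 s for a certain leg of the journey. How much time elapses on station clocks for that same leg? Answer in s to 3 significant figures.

Δt ≈ 256 s

Length contraction ⇒ γ = L₀/L = 3.95/0.341 = 11.584
Time dilation: Δt = γτ₀ = 11.584 × 22.1 s = 256 s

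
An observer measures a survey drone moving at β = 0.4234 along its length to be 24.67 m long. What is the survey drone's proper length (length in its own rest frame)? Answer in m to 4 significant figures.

L₀ ≈ 27.23 m

γ = 1/√(1 − 0.4234²) = 1.10382
L₀ = γL = 1.10382 × 24.67 = 27.23 m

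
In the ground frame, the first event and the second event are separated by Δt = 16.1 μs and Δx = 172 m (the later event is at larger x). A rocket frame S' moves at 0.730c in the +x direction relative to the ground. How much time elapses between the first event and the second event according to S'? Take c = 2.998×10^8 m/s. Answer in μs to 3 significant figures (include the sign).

γ = 1/√(1 − 0.730²) = 1.4632
Δt' = γ(Δt − vΔx/c²) = 1.4632 × (16.1 μs − 0.730×172 m / (2.998×10^8 m/s))
= 1.4632 × (15.681 μs) = 22.9 μs

Δt' ≈ 22.9 μs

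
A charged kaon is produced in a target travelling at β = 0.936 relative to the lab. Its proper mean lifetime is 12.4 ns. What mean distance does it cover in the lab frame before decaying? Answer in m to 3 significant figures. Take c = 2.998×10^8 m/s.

d ≈ 9.89 m

γ = 1/√(1 − 0.936²) = 2.8409
Dilated lifetime: Δt = γτ₀ = 2.8409 × 12.4 ns = 35.227 ns
d = vΔt = 0.936c × 35.227 ns = 2.8061×10^8 m/s × 3.5227×10^-8 s = 9.89 m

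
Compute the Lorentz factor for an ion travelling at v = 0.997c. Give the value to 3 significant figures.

γ ≈ 12.9

γ = 1/√(1 − β²) = 1/√(1 − 0.997²) = 1/√(0.0059910) = 12.9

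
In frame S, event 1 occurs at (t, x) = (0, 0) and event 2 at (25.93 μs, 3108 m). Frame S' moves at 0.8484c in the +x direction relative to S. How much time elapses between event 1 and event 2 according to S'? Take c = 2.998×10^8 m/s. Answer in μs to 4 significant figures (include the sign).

Δt' ≈ 32.37 μs

γ = 1/√(1 − 0.8484²) = 1.88909
Δt' = γ(Δt − vΔx/c²) = 1.88909 × (25.93 μs − 0.8484×3108 m / (2.998×10^8 m/s))
= 1.88909 × (17.1347 μs) = 32.37 μs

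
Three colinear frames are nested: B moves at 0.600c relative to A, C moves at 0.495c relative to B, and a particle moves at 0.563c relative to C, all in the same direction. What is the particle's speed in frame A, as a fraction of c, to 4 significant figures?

u ≈ 0.9539c

Compose boost 2: (0.495 + 0.600)/(1 + 0.495×0.600) = 1.095/1.29700 = 0.844256
Compose boost 3: (0.563 + 0.844256)/(1 + 0.563×0.844256) = 1.40726/1.47532 = 0.9539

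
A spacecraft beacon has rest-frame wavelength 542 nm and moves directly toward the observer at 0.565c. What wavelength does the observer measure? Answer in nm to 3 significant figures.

λ_obs ≈ 286 nm

Relativistic Doppler: λ_obs = λ_src √((1−β)/(1+β))
= 542 × √(0.43500/1.5650) = 542 × 0.52721 = 286 nm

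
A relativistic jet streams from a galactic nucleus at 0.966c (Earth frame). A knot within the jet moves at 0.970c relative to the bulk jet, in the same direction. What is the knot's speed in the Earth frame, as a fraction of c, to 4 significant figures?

Relativistic velocity addition: u = (u' + v)/(1 + u'v/c²)
= (0.970 + 0.966)/(1 + 0.970×0.966) = 1.936/1.93702 = 0.9995

u ≈ 0.9995c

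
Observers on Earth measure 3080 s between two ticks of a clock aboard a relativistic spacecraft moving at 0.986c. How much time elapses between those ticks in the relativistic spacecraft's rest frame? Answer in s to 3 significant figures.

τ₀ ≈ 514 s

γ = 1/√(1 − 0.986²) = 5.9972
Proper time: τ₀ = Δt/γ = 3080/5.9972 = 514 s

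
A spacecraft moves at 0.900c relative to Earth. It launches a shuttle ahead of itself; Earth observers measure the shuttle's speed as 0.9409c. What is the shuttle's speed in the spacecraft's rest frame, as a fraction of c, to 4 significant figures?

Inverse velocity addition: u' = (u − v)/(1 − uv/c²)
= (0.9409 − 0.900)/(1 − 0.9409×0.900) = 0.04090/0.153190 = 0.2670

u' ≈ 0.2670c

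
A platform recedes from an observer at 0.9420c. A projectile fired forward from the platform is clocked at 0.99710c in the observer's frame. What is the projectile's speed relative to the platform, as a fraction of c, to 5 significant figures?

u' ≈ 0.90727c

Inverse velocity addition: u' = (u − v)/(1 − uv/c²)
= (0.99710 − 0.9420)/(1 − 0.99710×0.9420) = 0.055100/0.06073180 = 0.90727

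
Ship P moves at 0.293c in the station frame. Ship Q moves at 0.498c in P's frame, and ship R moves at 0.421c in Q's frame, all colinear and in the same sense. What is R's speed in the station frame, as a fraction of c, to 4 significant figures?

Compose boost 2: (0.498 + 0.293)/(1 + 0.498×0.293) = 0.7910/1.14591 = 0.690279
Compose boost 3: (0.421 + 0.690279)/(1 + 0.421×0.690279) = 1.11128/1.29061 = 0.8611

u ≈ 0.8611c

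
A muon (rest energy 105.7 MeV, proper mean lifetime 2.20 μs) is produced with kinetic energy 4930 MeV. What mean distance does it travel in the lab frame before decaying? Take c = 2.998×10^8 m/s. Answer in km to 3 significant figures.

d ≈ 31.4 km

γ = 1 + K/(m₀c²) = 1 + 4930/105.7 = 47.641
β = √(1 − 1/γ²) = 0.99978
Dilated lifetime: γτ₀ = 47.641 × 2.20 μs = 104.81 μs
d = βc·γτ₀ = 0.99978 × (2.998×10^8 m/s) × 0.00010481 s = 31.4 km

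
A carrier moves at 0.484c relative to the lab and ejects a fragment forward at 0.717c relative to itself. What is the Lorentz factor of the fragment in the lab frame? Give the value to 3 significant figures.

u_lab = (0.717 + 0.484)/(1 + 0.717×0.484) = 1.201/1.34703 = 0.891592
γ = 1/√(1 − 0.891592²) = 2.21

γ ≈ 2.21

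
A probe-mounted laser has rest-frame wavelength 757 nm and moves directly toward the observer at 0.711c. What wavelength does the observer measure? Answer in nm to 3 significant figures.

Relativistic Doppler: λ_obs = λ_src √((1−β)/(1+β))
= 757 × √(0.28900/1.7110) = 757 × 0.41098 = 311 nm

λ_obs ≈ 311 nm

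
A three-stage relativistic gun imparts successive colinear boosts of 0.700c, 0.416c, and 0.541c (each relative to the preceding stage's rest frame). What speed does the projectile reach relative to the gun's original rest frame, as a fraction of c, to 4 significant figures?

Compose boost 2: (0.416 + 0.700)/(1 + 0.416×0.700) = 1.116/1.29120 = 0.864312
Compose boost 3: (0.541 + 0.864312)/(1 + 0.541×0.864312) = 1.40531/1.46759 = 0.9576

u ≈ 0.9576c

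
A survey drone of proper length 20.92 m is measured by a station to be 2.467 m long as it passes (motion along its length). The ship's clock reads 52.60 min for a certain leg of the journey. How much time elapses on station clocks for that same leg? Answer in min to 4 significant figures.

Length contraction ⇒ γ = L₀/L = 20.92/2.467 = 8.47994
Time dilation: Δt = γτ₀ = 8.47994 × 52.60 min = 446.0 min

Δt ≈ 446.0 min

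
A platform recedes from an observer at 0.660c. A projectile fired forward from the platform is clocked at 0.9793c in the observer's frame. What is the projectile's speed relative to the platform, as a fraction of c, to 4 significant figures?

u' ≈ 0.9028c

Inverse velocity addition: u' = (u − v)/(1 − uv/c²)
= (0.9793 − 0.660)/(1 − 0.9793×0.660) = 0.3193/0.353662 = 0.9028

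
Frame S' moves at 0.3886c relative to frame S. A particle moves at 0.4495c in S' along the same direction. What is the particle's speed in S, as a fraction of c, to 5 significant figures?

Relativistic velocity addition: u = (u' + v)/(1 + u'v/c²)
= (0.4495 + 0.3886)/(1 + 0.4495×0.3886) = 0.83810/1.174676 = 0.71347

u ≈ 0.71347c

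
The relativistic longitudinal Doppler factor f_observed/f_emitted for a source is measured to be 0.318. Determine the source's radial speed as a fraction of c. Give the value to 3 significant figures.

β ≈ 0.816

f_obs/f_src = √((1−β)/(1+β)) = 0.318  ⇒  (1−β)/(1+β) = 0.10112
β = |1 − D²|/(1 + D²) = |1 − 0.10112|/(1 + 0.10112) = 0.816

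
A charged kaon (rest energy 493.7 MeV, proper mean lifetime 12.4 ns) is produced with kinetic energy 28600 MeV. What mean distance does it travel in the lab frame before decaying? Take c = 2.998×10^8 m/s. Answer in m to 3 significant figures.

γ = 1 + K/(m₀c²) = 1 + 28600/493.7 = 58.930
β = √(1 − 1/γ²) = 0.99986
Dilated lifetime: γτ₀ = 58.930 × 12.4 ns = 730.73 ns
d = βc·γτ₀ = 0.99986 × (2.998×10^8 m/s) × 7.3073×10^-7 s = 219 m

d ≈ 219 m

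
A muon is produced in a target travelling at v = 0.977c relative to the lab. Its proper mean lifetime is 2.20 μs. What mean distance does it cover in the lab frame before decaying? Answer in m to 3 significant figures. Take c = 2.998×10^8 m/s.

d ≈ 3020 m

γ = 1/√(1 − 0.977²) = 4.6896
Dilated lifetime: Δt = γτ₀ = 4.6896 × 2.20 μs = 10.317 μs
d = vΔt = 0.977c × 10.317 μs = 2.9290×10^8 m/s × 1.0317×10^-5 s = 3020 m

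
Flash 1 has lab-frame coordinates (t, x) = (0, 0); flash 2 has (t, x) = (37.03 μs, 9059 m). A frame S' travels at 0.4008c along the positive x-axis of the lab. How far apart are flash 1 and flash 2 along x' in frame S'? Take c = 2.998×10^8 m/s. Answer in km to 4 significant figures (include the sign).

γ = 1/√(1 − 0.4008²) = 1.09151
Δx' = γ(Δx − vΔt) = 1.09151 × (9059 m − 0.4008×(2.998×10^8 m/s)×37.03×10^-6 s)
= 1.09151 × (4609.48 m) = 5.031 km

Δx' ≈ 5.031 km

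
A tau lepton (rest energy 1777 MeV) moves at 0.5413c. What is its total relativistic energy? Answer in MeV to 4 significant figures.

E ≈ 2113 MeV

γ = 1/√(1 − 0.5413²) = 1.18930
E = γm₀c² = 1.18930 × 1777 MeV = 2113 MeV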